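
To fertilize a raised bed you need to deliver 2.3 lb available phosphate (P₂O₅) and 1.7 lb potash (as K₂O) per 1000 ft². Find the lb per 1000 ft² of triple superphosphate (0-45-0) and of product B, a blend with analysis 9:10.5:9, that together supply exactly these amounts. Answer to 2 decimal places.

0.70 lb triple superphosphate, 18.89 lb product B

Per-1000 ft² balance (a = triple superphosphate, b = product B):
P₂O₅: 0.45·a + 0.105·b = 2.3
K₂O: 0·a + 0.09·b = 1.7
Solving simultaneously: a = 0.703704, b = 18.8889.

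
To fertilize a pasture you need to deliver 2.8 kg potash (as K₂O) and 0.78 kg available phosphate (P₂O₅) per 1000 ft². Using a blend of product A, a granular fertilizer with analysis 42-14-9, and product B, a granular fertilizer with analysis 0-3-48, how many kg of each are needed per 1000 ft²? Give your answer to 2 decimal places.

Per-1000 ft² balance (a = product A, b = product B):
K₂O: 0.09·a + 0.48·b = 2.8
P₂O₅: 0.14·a + 0.03·b = 0.78
From row1: a = (2.8 − 0.48·b) / 0.09.
Into row2: 0.14·(2.8 − 0.48·b)/0.09 + 0.03·b = 0.78 → b = 4.98915, a = 4.50233.

4.50 kg product A, 4.99 kg product B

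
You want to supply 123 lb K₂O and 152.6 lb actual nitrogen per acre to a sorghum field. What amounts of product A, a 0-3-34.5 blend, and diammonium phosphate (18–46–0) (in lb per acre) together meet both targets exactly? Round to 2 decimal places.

356.52 lb product A, 847.78 lb diammonium phosphate

With a, b = lb per acre of product A and diammonium phosphate:
K₂O: 0.345·a + 0·b = 123
N: 0·a + 0.18·b = 152.6
Solving simultaneously: a = 356.522, b = 847.778.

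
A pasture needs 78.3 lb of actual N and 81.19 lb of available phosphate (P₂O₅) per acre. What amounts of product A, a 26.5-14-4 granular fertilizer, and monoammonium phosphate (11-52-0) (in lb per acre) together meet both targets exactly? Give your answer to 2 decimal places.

259.68 lb product A, 86.22 lb monoammonium phosphate

With a, b = lb per acre of product A and monoammonium phosphate:
N: 0.265·a + 0.11·b = 78.3
P₂O₅: 0.14·a + 0.52·b = 81.19
Solving simultaneously: a = 259.682, b = 86.2202.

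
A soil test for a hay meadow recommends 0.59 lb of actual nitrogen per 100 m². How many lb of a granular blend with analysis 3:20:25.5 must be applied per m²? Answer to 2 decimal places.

Product per 100 m² = 0.59 / 3% = 19.6667 lb.
Convert to per m²: 19.6667 × 0.01 = 0.196667 lb.

0.20 lb of product per sq m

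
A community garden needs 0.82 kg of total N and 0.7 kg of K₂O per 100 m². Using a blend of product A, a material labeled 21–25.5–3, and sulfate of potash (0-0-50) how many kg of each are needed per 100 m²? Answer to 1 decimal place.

Let a = kg of product A, b = kg of sulfate of potash (per 100 m²).
N: 0.21·a + 0·b = 0.82
K₂O: 0.03·a + 0.5·b = 0.7
Eliminate b: (row1) − 0/0.5·(row2) → 0.21·a = 0.82, so a = 3.90476.
Then b = (0.7 − 0.03·3.90476) / 0.5 = 1.16571.

3.9 kg product A, 1.2 kg sulfate of potash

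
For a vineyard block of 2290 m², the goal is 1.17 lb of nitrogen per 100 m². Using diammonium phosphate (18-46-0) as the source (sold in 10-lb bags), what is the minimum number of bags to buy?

15 bags

Product per 100 m² = 1.17 / 18% = 6.5 lb.
Total product = 6.5 × 2290 / 100 = 148.85 lb.
Bags = ⌈148.85 / 10⌉ = 15.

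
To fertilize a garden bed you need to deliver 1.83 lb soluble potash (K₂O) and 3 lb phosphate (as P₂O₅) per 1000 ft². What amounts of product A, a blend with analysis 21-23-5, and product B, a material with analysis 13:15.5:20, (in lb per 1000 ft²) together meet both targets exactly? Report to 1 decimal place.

8.3 lb product A, 7.1 lb product B

With a, b = lb per 1000 ft² of product A and product B:
K₂O: 0.05·a + 0.2·b = 1.83
P₂O₅: 0.23·a + 0.155·b = 3
Eliminate a: (row1) − 0.05/0.23·(row2) → 0.166304·b = 1.17783, so b = 7.08235.
Back-substitute: a = (1.83 − 0.2·7.08235) / 0.05 = 8.27059.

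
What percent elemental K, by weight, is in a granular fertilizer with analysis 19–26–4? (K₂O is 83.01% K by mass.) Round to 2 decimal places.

3.32% K

%K = 4 × 0.8301 = 3.3204%.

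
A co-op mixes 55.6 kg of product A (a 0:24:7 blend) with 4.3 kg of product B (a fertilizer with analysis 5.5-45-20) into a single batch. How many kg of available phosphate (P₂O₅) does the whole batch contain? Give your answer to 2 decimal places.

P₂O₅ mass = 24%×55.6 + 45%×4.3 = 15.279 kg.

15.28 kg P₂O₅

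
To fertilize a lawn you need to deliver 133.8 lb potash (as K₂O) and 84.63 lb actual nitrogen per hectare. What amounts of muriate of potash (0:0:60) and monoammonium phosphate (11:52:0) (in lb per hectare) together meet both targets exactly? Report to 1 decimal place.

223.0 lb muriate of potash, 769.4 lb monoammonium phosphate

Per-hectare balance (a = muriate of potash, b = monoammonium phosphate):
K₂O: 0.6·a + 0·b = 133.8
N: 0·a + 0.11·b = 84.63
Solving simultaneously: a = 223, b = 769.364.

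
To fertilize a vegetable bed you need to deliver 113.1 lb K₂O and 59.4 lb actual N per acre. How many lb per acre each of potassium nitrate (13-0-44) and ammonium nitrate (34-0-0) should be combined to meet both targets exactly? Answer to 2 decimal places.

257.05 lb potassium nitrate, 76.42 lb ammonium nitrate

With a, b = lb per acre of potassium nitrate and ammonium nitrate:
K₂O: 0.44·a + 0·b = 113.1
N: 0.13·a + 0.34·b = 59.4
Eliminate a: (row1) − 0.44/0.13·(row2) → -1.15077·b = -87.9462, so b = 76.4238.
Back-substitute: a = (113.1 − 0·76.4238) / 0.44 = 257.045.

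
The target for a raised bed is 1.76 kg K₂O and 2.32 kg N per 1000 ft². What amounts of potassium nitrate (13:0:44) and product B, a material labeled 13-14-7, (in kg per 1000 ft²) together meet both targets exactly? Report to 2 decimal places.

Per-1000 ft² balance (a = potassium nitrate, b = product B):
K₂O: 0.44·a + 0.07·b = 1.76
N: 0.13·a + 0.13·b = 2.32
Solving simultaneously: a = 1.38046, b = 16.4657.

1.38 kg potassium nitrate, 16.47 kg product B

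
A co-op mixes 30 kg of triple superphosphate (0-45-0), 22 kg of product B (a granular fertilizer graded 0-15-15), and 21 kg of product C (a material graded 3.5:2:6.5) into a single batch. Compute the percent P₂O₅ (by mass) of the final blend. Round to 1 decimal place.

23.6% P₂O₅

Total mass = 30 + 22 + 21 = 73 kg.
P₂O₅ mass = 45%×30 + 15%×22 + 2%×21 = 17.22 kg.
% P₂O₅ = 17.22 / 73 = 23.589%.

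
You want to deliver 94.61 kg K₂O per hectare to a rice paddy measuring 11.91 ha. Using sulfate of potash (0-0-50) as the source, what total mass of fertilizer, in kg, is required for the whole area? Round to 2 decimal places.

2253.61 kg

Product per hectare = 94.61 / 50% = 189.22 kg.
Total product = 189.22 × 11.91 = 2253.6102 kg.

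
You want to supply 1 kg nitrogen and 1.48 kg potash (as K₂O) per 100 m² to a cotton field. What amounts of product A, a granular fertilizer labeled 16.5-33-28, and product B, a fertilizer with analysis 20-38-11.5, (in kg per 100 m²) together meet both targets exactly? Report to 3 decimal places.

Let a = kg of product A, b = kg of product B (per 100 m²).
N: 0.165·a + 0.2·b = 1
K₂O: 0.28·a + 0.115·b = 1.48
Eliminate a: (row1) − 0.165/0.28·(row2) → 0.132232·b = 0.127857, so b = 0.966914.
Back-substitute: a = (1 − 0.2·0.966914) / 0.165 = 4.88859.

4.889 kg product A, 0.967 kg product B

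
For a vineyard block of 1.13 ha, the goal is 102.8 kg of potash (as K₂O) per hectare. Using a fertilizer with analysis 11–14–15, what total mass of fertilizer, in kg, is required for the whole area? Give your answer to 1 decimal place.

774.4 kg

Product per hectare = 102.8 / 15% = 685.333 kg.
Total product = 685.333 × 1.13 = 774.427 kg.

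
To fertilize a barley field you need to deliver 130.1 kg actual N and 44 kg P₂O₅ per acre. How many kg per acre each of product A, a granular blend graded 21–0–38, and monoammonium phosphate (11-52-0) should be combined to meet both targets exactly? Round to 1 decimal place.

With a, b = kg per acre of product A and monoammonium phosphate:
N: 0.21·a + 0.11·b = 130.1
P₂O₅: 0·a + 0.52·b = 44
Solving simultaneously: a = 575.201, b = 84.6154.

575.2 kg product A, 84.6 kg monoammonium phosphate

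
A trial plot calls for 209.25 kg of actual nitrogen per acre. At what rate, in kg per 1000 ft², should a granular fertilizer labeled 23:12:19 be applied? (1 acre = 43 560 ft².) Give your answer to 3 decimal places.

Product per acre = 209.25 / 23% = 909.783 kg.
Convert to per 1000 ft²: 909.783 × 0.0229568 = 20.8857 kg.

20.886 kg of product per thousand sq ft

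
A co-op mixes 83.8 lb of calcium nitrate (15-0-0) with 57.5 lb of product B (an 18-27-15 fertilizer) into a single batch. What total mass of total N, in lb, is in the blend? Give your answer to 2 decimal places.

N mass = 15%×83.8 + 18%×57.5 = 22.92 lb.

22.92 lb N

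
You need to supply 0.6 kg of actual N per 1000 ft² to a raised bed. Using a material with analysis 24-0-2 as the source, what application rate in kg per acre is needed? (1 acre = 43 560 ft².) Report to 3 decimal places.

108.900 kg of product per acre

Product per 1000 ft² = 0.6 / 24% = 2.5 kg.
Convert to per acre: 2.5 × 43.56 = 108.9 kg.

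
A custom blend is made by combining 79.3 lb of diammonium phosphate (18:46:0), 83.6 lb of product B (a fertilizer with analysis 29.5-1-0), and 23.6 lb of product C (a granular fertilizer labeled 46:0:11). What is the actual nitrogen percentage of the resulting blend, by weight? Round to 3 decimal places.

Total mass = 79.3 + 83.6 + 23.6 = 186.5 lb.
N mass = 18%×79.3 + 29.5%×83.6 + 46%×23.6 = 49.792 lb.
% N = 49.792 / 186.5 = 26.6981%.

26.698% N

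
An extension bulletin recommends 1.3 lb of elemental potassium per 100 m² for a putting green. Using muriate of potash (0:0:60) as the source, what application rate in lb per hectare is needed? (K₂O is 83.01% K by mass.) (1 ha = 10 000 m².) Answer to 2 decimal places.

261.01 lb of product per hectare

As K₂O: 1.3 / 0.8301 = 1.56608 lb per 100 m².
Product per 100 m² = 1.56608 / 60% = 2.61013 lb.
Convert to per hectare: 2.61013 × 100 = 261.013 lb.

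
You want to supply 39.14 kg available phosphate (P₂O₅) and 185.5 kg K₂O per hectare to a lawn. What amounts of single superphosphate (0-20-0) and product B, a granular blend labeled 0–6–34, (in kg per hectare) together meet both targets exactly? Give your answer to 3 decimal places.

32.024 kg single superphosphate, 545.588 kg product B

Let a = kg of single superphosphate, b = kg of product B (per hectare).
P₂O₅: 0.2·a + 0.06·b = 39.14
K₂O: 0·a + 0.34·b = 185.5
Solving simultaneously: a = 32.0235, b = 545.5882.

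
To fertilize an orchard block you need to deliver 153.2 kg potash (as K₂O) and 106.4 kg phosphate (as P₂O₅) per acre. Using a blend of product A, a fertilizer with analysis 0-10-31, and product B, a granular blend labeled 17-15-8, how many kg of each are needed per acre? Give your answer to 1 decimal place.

375.8 kg product A, 458.8 kg product B

With a, b = kg per acre of product A and product B:
K₂O: 0.31·a + 0.08·b = 153.2
P₂O₅: 0.1·a + 0.15·b = 106.4
Eliminate b: (row1) − 0.08/0.15·(row2) → 0.256667·a = 96.4533, so a = 375.792.
Then b = (106.4 − 0.1·375.792) / 0.15 = 458.805.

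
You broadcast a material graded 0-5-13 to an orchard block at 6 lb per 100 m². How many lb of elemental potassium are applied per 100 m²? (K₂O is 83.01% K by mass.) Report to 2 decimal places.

0.65 lb K per hundred sq m

K₂O per 100 m² = 6 × 13% = 0.78 lb.
Elemental K = 0.78 × 0.8301 = 0.647478 lb per 100 m².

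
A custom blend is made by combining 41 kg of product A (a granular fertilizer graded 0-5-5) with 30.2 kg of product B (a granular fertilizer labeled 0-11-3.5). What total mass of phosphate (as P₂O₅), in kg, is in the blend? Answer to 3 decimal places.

5.372 kg P₂O₅

P₂O₅ mass = 5%×41 + 11%×30.2 = 5.372 kg.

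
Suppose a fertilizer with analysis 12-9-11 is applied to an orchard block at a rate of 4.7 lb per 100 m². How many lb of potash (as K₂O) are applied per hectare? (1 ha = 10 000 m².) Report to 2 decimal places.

K₂O per 100 m² = 4.7 × 11% = 0.517 lb.
Convert to per hectare: 0.517 × 100 = 51.7 lb.

51.70 lb K₂O per hectare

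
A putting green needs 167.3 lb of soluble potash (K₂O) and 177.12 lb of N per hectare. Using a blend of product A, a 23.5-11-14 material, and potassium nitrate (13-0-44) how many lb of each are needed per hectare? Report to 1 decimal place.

659.4 lb product A, 170.4 lb potassium nitrate

Per-hectare balance (a = product A, b = potassium nitrate):
K₂O: 0.14·a + 0.44·b = 167.3
N: 0.235·a + 0.13·b = 177.12
Eliminate a: (row1) − 0.14/0.235·(row2) → 0.362553·b = 61.7817, so b = 170.407.
Back-substitute: a = (167.3 − 0.44·170.407) / 0.14 = 659.434.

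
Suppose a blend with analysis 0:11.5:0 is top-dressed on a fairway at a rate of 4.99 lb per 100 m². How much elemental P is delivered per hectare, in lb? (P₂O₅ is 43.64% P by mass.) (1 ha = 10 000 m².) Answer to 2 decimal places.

P₂O₅ per 100 m² = 4.99 × 11.5% = 0.57385 lb.
Elemental P = 0.57385 × 0.4364 = 0.250428 lb per 100 m².
Convert to per hectare: 0.250428 × 100 = 25.0428 lb.

25.04 lb P per hectare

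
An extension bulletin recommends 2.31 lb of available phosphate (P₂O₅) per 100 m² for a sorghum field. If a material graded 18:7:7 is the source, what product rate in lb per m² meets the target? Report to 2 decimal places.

0.33 lb of product per sq m

Product per 100 m² = 2.31 / 7% = 33 lb.
Convert to per m²: 33 × 0.01 = 0.33 lb.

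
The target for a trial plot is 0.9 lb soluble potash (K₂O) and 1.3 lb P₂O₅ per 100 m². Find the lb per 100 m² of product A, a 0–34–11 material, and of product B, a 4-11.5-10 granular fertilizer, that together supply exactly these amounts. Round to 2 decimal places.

Per-100 m² balance (a = product A, b = product B):
K₂O: 0.11·a + 0.1·b = 0.9
P₂O₅: 0.34·a + 0.115·b = 1.3
Eliminate b: (row1) − 0.1/0.115·(row2) → -0.185652·a = -0.230435, so a = 1.24122.
Then b = (1.3 − 0.34·1.24122) / 0.115 = 7.63466.

1.24 lb product A, 7.63 lb product B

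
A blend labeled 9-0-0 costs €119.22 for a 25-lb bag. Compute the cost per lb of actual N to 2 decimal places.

N in bag = 25 × 9% = 2.25 lb.
Cost per lb N = €119.22 / 2.25 = €52.9867.

€52.99 per lb N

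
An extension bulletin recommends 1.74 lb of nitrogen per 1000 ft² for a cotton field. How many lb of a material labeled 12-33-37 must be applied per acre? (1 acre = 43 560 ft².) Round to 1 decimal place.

Product per 1000 ft² = 1.74 / 12% = 14.5 lb.
Convert to per acre: 14.5 × 43.56 = 631.62 lb.

631.6 lb of product per acre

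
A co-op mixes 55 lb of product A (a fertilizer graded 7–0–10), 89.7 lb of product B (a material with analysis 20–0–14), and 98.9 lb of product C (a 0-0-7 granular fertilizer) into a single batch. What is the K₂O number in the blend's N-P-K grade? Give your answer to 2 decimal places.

10.25% K₂O

Total mass = 55 + 89.7 + 98.9 = 243.6 lb.
K₂O mass = 10%×55 + 14%×89.7 + 7%×98.9 = 24.981 lb.
% K₂O = 24.981 / 243.6 = 10.2549%.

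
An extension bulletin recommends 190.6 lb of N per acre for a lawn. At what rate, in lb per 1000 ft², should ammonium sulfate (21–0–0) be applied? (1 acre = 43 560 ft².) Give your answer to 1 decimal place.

20.8 lb of product per thousand sq ft

Product per acre = 190.6 / 21% = 907.619 lb.
Convert to per 1000 ft²: 907.619 × 0.0229568 = 20.8361 lb.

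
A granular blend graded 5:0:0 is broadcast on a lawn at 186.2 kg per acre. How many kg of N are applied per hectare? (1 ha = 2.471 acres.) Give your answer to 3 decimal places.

nitrogen per acre = 186.2 × 5% = 9.31 kg.
Convert to per hectare: 9.31 × 2.471 = 23.00501 kg.

23.005 kg N per hectare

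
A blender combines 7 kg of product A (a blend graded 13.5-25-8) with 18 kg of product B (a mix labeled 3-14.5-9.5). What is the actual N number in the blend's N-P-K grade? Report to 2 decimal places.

5.94% N

Total mass = 7 + 18 = 25 kg.
N mass = 13.5%×7 + 3%×18 = 1.485 kg.
% N = 1.485 / 25 = 5.94%.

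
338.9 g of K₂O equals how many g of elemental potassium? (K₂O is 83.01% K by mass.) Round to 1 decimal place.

281.3 g K

K = 338.9 × 0.8301 = 281.321 g.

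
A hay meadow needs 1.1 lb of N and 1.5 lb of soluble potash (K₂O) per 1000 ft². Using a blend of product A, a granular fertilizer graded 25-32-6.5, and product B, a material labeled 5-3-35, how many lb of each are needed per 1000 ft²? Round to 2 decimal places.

3.68 lb product A, 3.60 lb product B

Let a = lb of product A, b = lb of product B (per 1000 ft²).
N: 0.25·a + 0.05·b = 1.1
K₂O: 0.065·a + 0.35·b = 1.5
Solving simultaneously: a = 3.67953, b = 3.60237.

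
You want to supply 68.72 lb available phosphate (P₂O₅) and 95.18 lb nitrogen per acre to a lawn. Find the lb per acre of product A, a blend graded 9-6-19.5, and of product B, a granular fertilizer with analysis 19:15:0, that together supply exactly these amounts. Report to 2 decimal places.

With a, b = lb per acre of product A and product B:
P₂O₅: 0.06·a + 0.15·b = 68.72
N: 0.09·a + 0.19·b = 95.18
Eliminate a: (row1) − 0.06/0.09·(row2) → 0.0233333·b = 5.26667, so b = 225.714.
Back-substitute: a = (68.72 − 0.15·225.714) / 0.06 = 581.048.

581.05 lb product A, 225.71 lb product B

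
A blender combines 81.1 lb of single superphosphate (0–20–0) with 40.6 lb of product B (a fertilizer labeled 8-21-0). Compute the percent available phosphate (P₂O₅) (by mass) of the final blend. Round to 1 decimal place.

Total mass = 81.1 + 40.6 = 121.7 lb.
P₂O₅ mass = 20%×81.1 + 21%×40.6 = 24.746 lb.
% P₂O₅ = 24.746 / 121.7 = 20.3336%.

20.3% P₂O₅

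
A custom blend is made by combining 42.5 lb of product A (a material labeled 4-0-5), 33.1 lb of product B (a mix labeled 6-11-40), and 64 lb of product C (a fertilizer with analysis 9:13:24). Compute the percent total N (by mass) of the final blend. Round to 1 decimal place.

Total mass = 42.5 + 33.1 + 64 = 139.6 lb.
N mass = 4%×42.5 + 6%×33.1 + 9%×64 = 9.446 lb.
% N = 9.446 / 139.6 = 6.76648%.

6.8% N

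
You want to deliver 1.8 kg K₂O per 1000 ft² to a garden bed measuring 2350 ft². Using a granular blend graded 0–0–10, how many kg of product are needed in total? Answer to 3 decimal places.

42.300 kg

Product per 1000 ft² = 1.8 / 10% = 18 kg.
Total product = 18 × 2350 / 1000 = 42.3 kg.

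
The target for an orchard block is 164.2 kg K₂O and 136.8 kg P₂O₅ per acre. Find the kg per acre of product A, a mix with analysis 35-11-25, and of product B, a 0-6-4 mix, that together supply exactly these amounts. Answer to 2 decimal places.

413.21 kg product A, 1522.45 kg product B

Per-acre balance (a = product A, b = product B):
K₂O: 0.25·a + 0.04·b = 164.2
P₂O₅: 0.11·a + 0.06·b = 136.8
Eliminate a: (row1) − 0.25/0.11·(row2) → -0.0963636·b = -146.709, so b = 1522.453.
Back-substitute: a = (164.2 − 0.04·1522.453) / 0.25 = 413.208.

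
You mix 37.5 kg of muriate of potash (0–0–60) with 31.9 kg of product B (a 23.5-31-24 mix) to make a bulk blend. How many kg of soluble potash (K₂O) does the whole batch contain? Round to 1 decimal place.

K₂O mass = 60%×37.5 + 24%×31.9 = 30.156 kg.

30.2 kg K₂O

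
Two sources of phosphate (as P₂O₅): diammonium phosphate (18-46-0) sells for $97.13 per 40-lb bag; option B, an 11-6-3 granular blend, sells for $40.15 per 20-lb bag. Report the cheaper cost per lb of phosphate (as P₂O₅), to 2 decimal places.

$5.28 per lb P₂O₅ (diammonium phosphate)

diammonium phosphate: P₂O₅ per bag = 40 × 46% = 18.4 lb; cost = 97.13 / 18.4 = $5.2788/lb P₂O₅.
option B: P₂O₅ per bag = 20 × 6% = 1.2 lb; cost = 40.15 / 1.2 = $33.4583/lb P₂O₅.
diammonium phosphate is cheaper.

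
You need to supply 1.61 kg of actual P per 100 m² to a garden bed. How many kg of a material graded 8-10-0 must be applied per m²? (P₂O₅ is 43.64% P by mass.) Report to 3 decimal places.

As P₂O₅: 1.61 / 0.4364 = 3.68928 kg per 100 m².
Product per 100 m² = 3.68928 / 10% = 36.8928 kg.
Convert to per m²: 36.8928 × 0.01 = 0.368928 kg.

0.369 kg of product per sq m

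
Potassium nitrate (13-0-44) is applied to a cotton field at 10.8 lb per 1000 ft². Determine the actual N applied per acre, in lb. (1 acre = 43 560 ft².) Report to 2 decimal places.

nitrogen per 1000 ft² = 10.8 × 13% = 1.404 lb.
Convert to per acre: 1.404 × 43.56 = 61.1582 lb.

61.16 lb N per acre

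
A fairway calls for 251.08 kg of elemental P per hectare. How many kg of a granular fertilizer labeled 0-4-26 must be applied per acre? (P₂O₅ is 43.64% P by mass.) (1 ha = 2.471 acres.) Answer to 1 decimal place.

As P₂O₅: 251.08 / 0.4364 = 575.344 kg per hectare.
Product per hectare = 575.344 / 4% = 14383.6 kg.
Convert to per acre: 14383.6 × 0.404694 = 5820.96 kg.

5821.0 kg of product per acre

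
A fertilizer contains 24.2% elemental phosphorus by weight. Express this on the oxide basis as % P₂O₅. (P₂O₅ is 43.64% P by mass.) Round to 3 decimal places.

%P₂O₅ = 24.2 / 0.4364 = 55.4537%.

55.454% P₂O₅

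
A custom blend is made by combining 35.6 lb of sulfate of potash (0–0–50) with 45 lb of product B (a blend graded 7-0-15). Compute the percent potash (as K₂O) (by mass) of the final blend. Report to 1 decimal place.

Total mass = 35.6 + 45 = 80.6 lb.
K₂O mass = 50%×35.6 + 15%×45 = 24.55 lb.
% K₂O = 24.55 / 80.6 = 30.4591%.

30.5% K₂O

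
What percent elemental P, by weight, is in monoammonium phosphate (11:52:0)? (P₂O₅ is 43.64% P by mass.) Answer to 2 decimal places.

%P = 52 × 0.4364 = 22.6928%.

22.69% P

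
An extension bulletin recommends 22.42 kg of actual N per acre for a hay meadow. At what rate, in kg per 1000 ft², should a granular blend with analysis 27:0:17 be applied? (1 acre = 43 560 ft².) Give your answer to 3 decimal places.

Product per acre = 22.42 / 27% = 83.037 kg.
Convert to per 1000 ft²: 83.037 × 0.0229568 = 1.90627 kg.

1.906 kg of product per thousand sq ft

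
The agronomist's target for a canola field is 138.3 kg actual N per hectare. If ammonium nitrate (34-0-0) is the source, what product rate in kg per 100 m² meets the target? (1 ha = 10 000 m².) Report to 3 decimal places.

Product per hectare = 138.3 / 34% = 406.765 kg.
Convert to per 100 m²: 406.765 × 0.01 = 4.06765 kg.

4.068 kg of product per hundred sq m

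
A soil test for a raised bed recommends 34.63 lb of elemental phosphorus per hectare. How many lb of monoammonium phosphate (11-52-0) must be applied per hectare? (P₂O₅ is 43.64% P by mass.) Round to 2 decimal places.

152.60 lb of product per hectare

As P₂O₅: 34.63 / 0.4364 = 79.3538 lb per hectare.
Product per hectare = 79.3538 / 52% = 152.603 lb.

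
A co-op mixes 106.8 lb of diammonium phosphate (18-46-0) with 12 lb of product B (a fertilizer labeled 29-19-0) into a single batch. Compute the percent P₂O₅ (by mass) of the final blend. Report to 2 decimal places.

43.27% P₂O₅

Total mass = 106.8 + 12 = 118.8 lb.
P₂O₅ mass = 46%×106.8 + 19%×12 = 51.408 lb.
% P₂O₅ = 51.408 / 118.8 = 43.2727%.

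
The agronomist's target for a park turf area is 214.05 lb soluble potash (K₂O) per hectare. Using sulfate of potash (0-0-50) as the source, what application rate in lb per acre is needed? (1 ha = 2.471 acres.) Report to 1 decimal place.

173.2 lb of product per acre

Product per hectare = 214.05 / 50% = 428.1 lb.
Convert to per acre: 428.1 × 0.404694 = 173.2497 lb.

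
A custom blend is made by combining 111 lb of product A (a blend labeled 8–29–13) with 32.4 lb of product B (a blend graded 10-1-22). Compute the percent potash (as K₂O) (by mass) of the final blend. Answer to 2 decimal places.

15.03% K₂O

Total mass = 111 + 32.4 = 143.4 lb.
K₂O mass = 13%×111 + 22%×32.4 = 21.558 lb.
% K₂O = 21.558 / 143.4 = 15.0335%.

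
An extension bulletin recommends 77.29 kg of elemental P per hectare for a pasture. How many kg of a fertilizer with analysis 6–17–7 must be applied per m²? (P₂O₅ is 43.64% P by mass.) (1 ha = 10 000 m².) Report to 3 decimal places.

0.104 kg of product per sq m

As P₂O₅: 77.29 / 0.4364 = 177.108 kg per hectare.
Product per hectare = 177.108 / 17% = 1041.81 kg.
Convert to per m²: 1041.81 × 0.0001 = 0.104181 kg.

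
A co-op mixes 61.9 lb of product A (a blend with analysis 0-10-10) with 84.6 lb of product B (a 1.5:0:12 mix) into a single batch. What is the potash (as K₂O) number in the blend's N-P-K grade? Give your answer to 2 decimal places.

11.15% K₂O

Total mass = 61.9 + 84.6 = 146.5 lb.
K₂O mass = 10%×61.9 + 12%×84.6 = 16.342 lb.
% K₂O = 16.342 / 146.5 = 11.1549%.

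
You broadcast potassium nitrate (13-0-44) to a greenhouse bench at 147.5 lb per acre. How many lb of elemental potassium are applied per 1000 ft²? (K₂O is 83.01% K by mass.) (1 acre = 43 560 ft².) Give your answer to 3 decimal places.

1.237 lb K per thousand sq ft

K₂O per acre = 147.5 × 44% = 64.9 lb.
Elemental K = 64.9 × 0.8301 = 53.8735 lb per acre.
Convert to per 1000 ft²: 53.8735 × 0.0229568 = 1.23677 lb.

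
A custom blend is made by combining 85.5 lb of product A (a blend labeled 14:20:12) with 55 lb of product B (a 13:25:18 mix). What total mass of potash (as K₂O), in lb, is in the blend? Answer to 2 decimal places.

20.16 lb K₂O

K₂O mass = 12%×85.5 + 18%×55 = 20.16 lb.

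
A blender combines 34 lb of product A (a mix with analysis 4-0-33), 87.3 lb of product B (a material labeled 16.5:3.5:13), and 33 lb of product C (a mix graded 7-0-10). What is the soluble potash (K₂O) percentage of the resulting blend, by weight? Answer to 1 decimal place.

Total mass = 34 + 87.3 + 33 = 154.3 lb.
K₂O mass = 33%×34 + 13%×87.3 + 10%×33 = 25.869 lb.
% K₂O = 25.869 / 154.3 = 16.7654%.

16.8% K₂O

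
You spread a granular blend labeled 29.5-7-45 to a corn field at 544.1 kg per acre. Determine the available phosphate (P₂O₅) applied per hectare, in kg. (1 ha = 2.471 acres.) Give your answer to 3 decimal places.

P₂O₅ per acre = 544.1 × 7% = 38.087 kg.
Convert to per hectare: 38.087 × 2.471 = 94.11298 kg.

94.113 kg P₂O₅ per hectare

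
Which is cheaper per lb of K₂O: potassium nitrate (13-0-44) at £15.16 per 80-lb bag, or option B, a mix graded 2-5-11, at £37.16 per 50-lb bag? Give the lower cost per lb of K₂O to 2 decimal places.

£0.43 per lb K₂O (potassium nitrate)

potassium nitrate: K₂O per bag = 80 × 44% = 35.2 lb; cost = 15.16 / 35.2 = £0.4307/lb K₂O.
option B: K₂O per bag = 50 × 11% = 5.5 lb; cost = 37.16 / 5.5 = £6.7564/lb K₂O.
potassium nitrate is cheaper.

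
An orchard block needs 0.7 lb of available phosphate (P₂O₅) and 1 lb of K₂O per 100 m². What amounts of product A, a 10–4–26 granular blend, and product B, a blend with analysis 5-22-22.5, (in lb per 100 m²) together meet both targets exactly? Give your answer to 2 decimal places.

Per-100 m² balance (a = product A, b = product B):
P₂O₅: 0.04·a + 0.22·b = 0.7
K₂O: 0.26·a + 0.225·b = 1
Eliminate a: (row1) − 0.04/0.26·(row2) → 0.185385·b = 0.546154, so b = 2.94606.
Back-substitute: a = (0.7 − 0.22·2.94606) / 0.04 = 1.29668.

1.30 lb product A, 2.95 lb product B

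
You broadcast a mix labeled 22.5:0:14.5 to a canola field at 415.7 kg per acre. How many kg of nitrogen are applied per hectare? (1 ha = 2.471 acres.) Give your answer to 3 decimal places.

231.119 kg N per hectare

nitrogen per acre = 415.7 × 22.5% = 93.5325 kg.
Convert to per hectare: 93.5325 × 2.471 = 231.1188 kg.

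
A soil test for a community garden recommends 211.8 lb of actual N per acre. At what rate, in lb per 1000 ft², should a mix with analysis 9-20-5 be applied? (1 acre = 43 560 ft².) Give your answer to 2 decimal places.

Product per acre = 211.8 / 9% = 2353.33 lb.
Convert to per 1000 ft²: 2353.33 × 0.0229568 = 54.0251 lb.

54.03 lb of product per thousand sq ft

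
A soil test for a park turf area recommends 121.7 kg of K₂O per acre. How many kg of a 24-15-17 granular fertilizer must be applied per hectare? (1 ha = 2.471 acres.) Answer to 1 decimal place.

Product per acre = 121.7 / 17% = 715.882 kg.
Convert to per hectare: 715.882 × 2.471 = 1768.945 kg.

1768.9 kg of product per hectare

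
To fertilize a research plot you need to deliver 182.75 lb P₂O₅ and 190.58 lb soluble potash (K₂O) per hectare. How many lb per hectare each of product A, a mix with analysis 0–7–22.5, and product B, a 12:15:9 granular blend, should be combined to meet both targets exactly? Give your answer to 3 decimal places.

442.240 lb product A, 1011.954 lb product B

Let a = lb of product A, b = lb of product B (per hectare).
P₂O₅: 0.07·a + 0.15·b = 182.75
K₂O: 0.225·a + 0.09·b = 190.58
Solving simultaneously: a = 442.2404, b = 1011.95446.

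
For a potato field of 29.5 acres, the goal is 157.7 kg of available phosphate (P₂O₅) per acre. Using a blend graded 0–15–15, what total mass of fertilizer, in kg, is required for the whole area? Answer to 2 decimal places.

31014.33 kg

Product per acre = 157.7 / 15% = 1051.33 kg.
Total product = 1051.33 × 29.5 = 31014.333 kg.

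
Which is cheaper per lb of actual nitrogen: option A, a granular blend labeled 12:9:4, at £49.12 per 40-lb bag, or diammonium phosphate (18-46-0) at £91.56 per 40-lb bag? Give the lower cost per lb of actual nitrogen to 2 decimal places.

option A: N per bag = 40 × 12% = 4.8 lb; cost = 49.12 / 4.8 = £10.2333/lb N.
diammonium phosphate: N per bag = 40 × 18% = 7.2 lb; cost = 91.56 / 7.2 = £12.7167/lb N.
option A is cheaper.

£10.23 per lb N (option A)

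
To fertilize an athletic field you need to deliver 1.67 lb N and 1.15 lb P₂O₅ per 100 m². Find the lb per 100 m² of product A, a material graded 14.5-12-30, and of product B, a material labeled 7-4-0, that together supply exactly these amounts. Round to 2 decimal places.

With a, b = lb per 100 m² of product A and product B:
N: 0.145·a + 0.07·b = 1.67
P₂O₅: 0.12·a + 0.04·b = 1.15
Solving simultaneously: a = 5.26923, b = 12.9423.

5.27 lb product A, 12.94 lb product B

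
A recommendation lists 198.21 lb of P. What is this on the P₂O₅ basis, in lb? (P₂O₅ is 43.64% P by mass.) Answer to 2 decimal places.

P₂O₅ = 198.21 / 0.4364 = 454.193 lb.

454.19 lb P₂O₅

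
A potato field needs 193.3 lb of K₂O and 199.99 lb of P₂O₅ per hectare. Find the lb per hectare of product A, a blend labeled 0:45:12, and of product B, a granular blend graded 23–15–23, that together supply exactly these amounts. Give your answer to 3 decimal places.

Per-hectare balance (a = product A, b = product B):
K₂O: 0.12·a + 0.23·b = 193.3
P₂O₅: 0.45·a + 0.15·b = 199.99
Eliminate b: (row1) − 0.23/0.15·(row2) → -0.57·a = -113.351, so a = 198.86199.
Then b = (199.99 − 0.45·198.86199) / 0.15 = 736.6807.

198.862 lb product A, 736.681 lb product B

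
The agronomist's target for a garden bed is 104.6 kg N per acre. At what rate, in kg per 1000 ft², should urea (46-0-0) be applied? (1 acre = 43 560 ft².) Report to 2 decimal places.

Product per acre = 104.6 / 46% = 227.391 kg.
Convert to per 1000 ft²: 227.391 × 0.0229568 = 5.22019 kg.

5.22 kg of product per thousand sq ft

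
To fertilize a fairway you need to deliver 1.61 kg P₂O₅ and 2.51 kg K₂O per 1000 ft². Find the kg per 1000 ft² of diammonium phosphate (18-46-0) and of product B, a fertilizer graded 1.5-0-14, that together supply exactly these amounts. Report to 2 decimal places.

3.50 kg diammonium phosphate, 17.93 kg product B

Per-1000 ft² balance (a = diammonium phosphate, b = product B):
P₂O₅: 0.46·a + 0·b = 1.61
K₂O: 0·a + 0.14·b = 2.51
Solving simultaneously: a = 3.5, b = 17.9286.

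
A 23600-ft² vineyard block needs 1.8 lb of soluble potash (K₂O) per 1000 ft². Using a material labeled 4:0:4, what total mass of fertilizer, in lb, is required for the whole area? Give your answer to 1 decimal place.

Product per 1000 ft² = 1.8 / 4% = 45 lb.
Total product = 45 × 23600 / 1000 = 1062 lb.

1062.0 lb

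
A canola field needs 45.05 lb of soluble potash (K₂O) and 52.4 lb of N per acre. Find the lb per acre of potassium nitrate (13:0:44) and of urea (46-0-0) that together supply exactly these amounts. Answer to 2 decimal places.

102.39 lb potassium nitrate, 84.98 lb urea

Let a = lb of potassium nitrate, b = lb of urea (per acre).
K₂O: 0.44·a + 0·b = 45.05
N: 0.13·a + 0.46·b = 52.4
Solving simultaneously: a = 102.386, b = 84.9778.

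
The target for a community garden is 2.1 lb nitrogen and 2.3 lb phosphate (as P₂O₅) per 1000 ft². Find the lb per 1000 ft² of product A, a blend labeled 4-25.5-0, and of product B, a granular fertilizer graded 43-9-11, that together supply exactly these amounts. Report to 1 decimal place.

7.5 lb product A, 4.2 lb product B

With a, b = lb per 1000 ft² of product A and product B:
N: 0.04·a + 0.43·b = 2.1
P₂O₅: 0.255·a + 0.09·b = 2.3
Solving simultaneously: a = 7.54361, b = 4.18199.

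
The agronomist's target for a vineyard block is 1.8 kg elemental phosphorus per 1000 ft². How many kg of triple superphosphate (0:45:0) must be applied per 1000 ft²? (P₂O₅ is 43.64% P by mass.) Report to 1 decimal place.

As P₂O₅: 1.8 / 0.4364 = 4.12466 kg per 1000 ft².
Product per 1000 ft² = 4.12466 / 45% = 9.1659 kg.

9.2 kg of product per thousand sq ft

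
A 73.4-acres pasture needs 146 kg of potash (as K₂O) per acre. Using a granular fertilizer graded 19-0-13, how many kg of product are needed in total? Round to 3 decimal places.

82433.846 kg

Product per acre = 146 / 13% = 1123.08 kg.
Total product = 1123.08 × 73.4 = 82433.8462 kg.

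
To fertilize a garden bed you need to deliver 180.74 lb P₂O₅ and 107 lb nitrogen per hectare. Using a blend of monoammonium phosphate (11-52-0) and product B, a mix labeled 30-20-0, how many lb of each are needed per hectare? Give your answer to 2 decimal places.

Let a = lb of monoammonium phosphate, b = lb of product B (per hectare).
P₂O₅: 0.52·a + 0.2·b = 180.74
N: 0.11·a + 0.3·b = 107
Eliminate b: (row1) − 0.2/0.3·(row2) → 0.446667·a = 109.407, so a = 244.9403.
Then b = (107 − 0.11·244.9403) / 0.3 = 266.855.

244.94 lb monoammonium phosphate, 266.86 lb product B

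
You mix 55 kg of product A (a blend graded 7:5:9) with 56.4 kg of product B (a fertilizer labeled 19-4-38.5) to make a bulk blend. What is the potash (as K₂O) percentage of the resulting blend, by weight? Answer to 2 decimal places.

Total mass = 55 + 56.4 = 111.4 kg.
K₂O mass = 9%×55 + 38.5%×56.4 = 26.664 kg.
% K₂O = 26.664 / 111.4 = 23.9354%.

23.94% K₂O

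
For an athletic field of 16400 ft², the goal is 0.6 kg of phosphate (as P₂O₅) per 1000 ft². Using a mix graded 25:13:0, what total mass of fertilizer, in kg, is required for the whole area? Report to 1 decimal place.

75.7 kg

Product per 1000 ft² = 0.6 / 13% = 4.61538 kg.
Total product = 4.61538 × 16400 / 1000 = 75.6923 kg.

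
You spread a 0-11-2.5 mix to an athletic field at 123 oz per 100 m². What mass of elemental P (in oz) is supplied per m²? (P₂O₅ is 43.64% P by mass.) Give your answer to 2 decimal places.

0.06 oz P per sq m

P₂O₅ per 100 m² = 123 × 11% = 13.53 oz.
Elemental P = 13.53 × 0.4364 = 5.90449 oz per 100 m².
Convert to per m²: 5.90449 × 0.01 = 0.0590449 oz.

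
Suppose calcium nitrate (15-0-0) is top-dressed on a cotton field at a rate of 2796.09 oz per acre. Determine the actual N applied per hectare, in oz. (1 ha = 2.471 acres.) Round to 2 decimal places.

nitrogen per acre = 2796.09 × 15% = 419.414 oz.
Convert to per hectare: 419.414 × 2.471 = 1036.371 oz.

1036.37 oz N per hectare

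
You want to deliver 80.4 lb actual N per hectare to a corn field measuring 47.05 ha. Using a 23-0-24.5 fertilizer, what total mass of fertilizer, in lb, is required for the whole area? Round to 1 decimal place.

Product per hectare = 80.4 / 23% = 349.565 lb.
Total product = 349.565 × 47.05 = 16447.04 lb.

16447.0 lb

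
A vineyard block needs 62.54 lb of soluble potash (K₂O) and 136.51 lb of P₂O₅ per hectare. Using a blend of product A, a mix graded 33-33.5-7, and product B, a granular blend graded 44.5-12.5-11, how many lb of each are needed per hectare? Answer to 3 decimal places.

Per-hectare balance (a = product A, b = product B):
K₂O: 0.07·a + 0.11·b = 62.54
P₂O₅: 0.335·a + 0.125·b = 136.51
Solving simultaneously: a = 256.1779, b = 405.5231.

256.178 lb product A, 405.523 lb product B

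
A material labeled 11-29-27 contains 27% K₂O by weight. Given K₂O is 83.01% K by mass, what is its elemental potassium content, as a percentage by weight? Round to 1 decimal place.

22.4% K

%K = 27 × 0.8301 = 22.4127%.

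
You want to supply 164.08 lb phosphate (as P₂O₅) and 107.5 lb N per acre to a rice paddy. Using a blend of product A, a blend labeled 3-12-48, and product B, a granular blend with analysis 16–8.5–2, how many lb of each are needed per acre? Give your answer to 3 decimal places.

Let a = lb of product A, b = lb of product B (per acre).
P₂O₅: 0.12·a + 0.085·b = 164.08
N: 0.03·a + 0.16·b = 107.5
Solving simultaneously: a = 1027.9459, b = 479.1351.

1027.946 lb product A, 479.135 lb product B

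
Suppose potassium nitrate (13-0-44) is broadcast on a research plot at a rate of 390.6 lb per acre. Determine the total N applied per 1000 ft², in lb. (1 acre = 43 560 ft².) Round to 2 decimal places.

nitrogen per acre = 390.6 × 13% = 50.778 lb.
Convert to per 1000 ft²: 50.778 × 0.0229568 = 1.1657 lb.

1.17 lb N per thousand sq ft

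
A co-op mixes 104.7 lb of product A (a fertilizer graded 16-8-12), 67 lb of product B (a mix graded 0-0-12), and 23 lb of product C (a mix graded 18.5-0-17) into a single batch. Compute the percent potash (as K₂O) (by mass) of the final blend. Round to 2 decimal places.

12.59% K₂O

Total mass = 104.7 + 67 + 23 = 194.7 lb.
K₂O mass = 12%×104.7 + 12%×67 + 17%×23 = 24.514 lb.
% K₂O = 24.514 / 194.7 = 12.5907%.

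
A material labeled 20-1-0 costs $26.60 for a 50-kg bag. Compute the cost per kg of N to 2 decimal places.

$2.66 per kg N

N in bag = 50 × 20% = 10 kg.
Cost per kg N = $26.60 / 10 = $2.6600.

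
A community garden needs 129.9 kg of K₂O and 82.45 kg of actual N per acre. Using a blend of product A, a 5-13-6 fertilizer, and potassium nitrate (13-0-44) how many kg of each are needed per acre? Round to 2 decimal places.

1365.56 kg product A, 109.01 kg potassium nitrate

Let a = kg of product A, b = kg of potassium nitrate (per acre).
K₂O: 0.06·a + 0.44·b = 129.9
N: 0.05·a + 0.13·b = 82.45
Solving simultaneously: a = 1365.563, b = 109.014.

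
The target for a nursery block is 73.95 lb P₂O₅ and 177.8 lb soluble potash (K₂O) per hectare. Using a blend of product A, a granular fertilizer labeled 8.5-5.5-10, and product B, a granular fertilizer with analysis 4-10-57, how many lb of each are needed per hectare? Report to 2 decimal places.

Per-hectare balance (a = product A, b = product B):
P₂O₅: 0.055·a + 0.1·b = 73.95
K₂O: 0.1·a + 0.57·b = 177.8
Solving simultaneously: a = 1141.522, b = 111.663.

1141.52 lb product A, 111.66 lb product B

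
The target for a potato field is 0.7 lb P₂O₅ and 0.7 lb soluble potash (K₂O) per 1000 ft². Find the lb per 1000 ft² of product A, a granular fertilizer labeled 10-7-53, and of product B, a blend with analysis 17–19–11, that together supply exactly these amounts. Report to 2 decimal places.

With a, b = lb per 1000 ft² of product A and product B:
P₂O₅: 0.07·a + 0.19·b = 0.7
K₂O: 0.53·a + 0.11·b = 0.7
Eliminate b: (row1) − 0.19/0.11·(row2) → -0.845455·a = -0.509091, so a = 0.602151.
Then b = (0.7 − 0.53·0.602151) / 0.11 = 3.46237.

0.60 lb product A, 3.46 lb product B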